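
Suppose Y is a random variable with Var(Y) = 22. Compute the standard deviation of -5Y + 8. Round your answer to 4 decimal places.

Var(-5Y + 8) = (-5)²·22 = 550
SD(-5Y + 8) = √550 ≈ 23.4521

23.4521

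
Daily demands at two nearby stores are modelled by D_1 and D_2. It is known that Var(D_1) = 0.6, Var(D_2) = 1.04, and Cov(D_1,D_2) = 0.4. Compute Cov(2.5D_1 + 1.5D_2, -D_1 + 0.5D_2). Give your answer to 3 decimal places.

Cov(2.5D_1 + 1.5D_2, -D_1 + 0.5D_2) = (2.5)(-1)Var(D_1) + (1.5)(0.5)Var(D_2) + [(2.5)(0.5) + (1.5)(-1)]Cov(D_1,D_2)
= -2.5·0.6 + 0.75·1.04 + -0.25·0.4 = -0.82

-0.820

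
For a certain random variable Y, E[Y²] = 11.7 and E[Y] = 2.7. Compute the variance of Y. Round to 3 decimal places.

4.410

var(Y) = 11.7 − (2.7)² = 4.41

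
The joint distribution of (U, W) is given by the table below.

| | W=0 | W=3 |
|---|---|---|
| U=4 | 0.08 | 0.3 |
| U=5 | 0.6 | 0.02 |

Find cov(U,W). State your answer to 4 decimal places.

E[U] = 4.62,  E[W] = 0.96
E[UW] = 3.9
cov(U,W) = E[UW] − E[U]E[W] = 3.9 − (4.62)(0.96) = -0.5352

-0.5352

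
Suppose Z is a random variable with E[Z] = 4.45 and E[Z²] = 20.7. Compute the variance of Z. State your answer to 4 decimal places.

Var(Z) = 20.7 − (4.45)² = 0.8975

0.8975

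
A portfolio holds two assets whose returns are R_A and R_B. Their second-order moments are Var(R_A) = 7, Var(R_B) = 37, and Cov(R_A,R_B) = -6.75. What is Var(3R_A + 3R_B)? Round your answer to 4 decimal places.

Var(3R_A + 3R_B) = (3)²·Var(R_A) + (3)²·Var(R_B) + 2·(3)·(3)·Cov(R_A,R_B)
= 9·7 + 9·37 + 18·-6.75 = 274.5

274.5000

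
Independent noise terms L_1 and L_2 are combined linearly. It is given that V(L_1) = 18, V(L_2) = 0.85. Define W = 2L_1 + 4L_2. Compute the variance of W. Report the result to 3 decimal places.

By independence, V(W) = (2)²V(L_1) + (4)²V(L_2)
= (2)²·18 + (4)²·0.85 = 85.6

85.600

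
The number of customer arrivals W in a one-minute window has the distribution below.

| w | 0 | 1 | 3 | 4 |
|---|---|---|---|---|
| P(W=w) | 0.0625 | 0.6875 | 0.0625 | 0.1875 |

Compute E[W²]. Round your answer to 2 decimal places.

E[W²] = (0)²(0.0625) + (1)²(0.6875) + (3)²(0.0625) + (4)²(0.1875) = 4.25

4.25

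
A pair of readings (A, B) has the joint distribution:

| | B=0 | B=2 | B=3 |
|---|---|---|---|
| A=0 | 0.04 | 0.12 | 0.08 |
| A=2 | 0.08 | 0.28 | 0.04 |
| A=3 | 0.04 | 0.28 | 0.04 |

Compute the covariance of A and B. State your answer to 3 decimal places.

E[A] = 1.88,  E[B] = 1.84
E[AB] = 3.4
Cov(A,B) = E[AB] − E[A]E[B] = 3.4 − (1.88)(1.84) = -0.0592

-0.059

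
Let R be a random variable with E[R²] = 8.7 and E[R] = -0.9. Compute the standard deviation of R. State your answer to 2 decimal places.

2.81

var(R) = 8.7 − (-0.9)² = 7.89
SD(R) = √7.89 ≈ 2.81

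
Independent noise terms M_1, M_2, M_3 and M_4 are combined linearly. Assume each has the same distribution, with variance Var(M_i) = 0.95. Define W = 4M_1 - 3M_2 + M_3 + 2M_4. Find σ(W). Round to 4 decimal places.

By independence, Var(W) = (4)²Var(M_1) + (-3)²Var(M_2) + (1)²Var(M_3) + (2)²Var(M_4)
= (4)²·0.95 + (-3)²·0.95 + (1)²·0.95 + (2)²·0.95 = 28.5
σ(W) = √28.5 ≈ 5.3385

5.3385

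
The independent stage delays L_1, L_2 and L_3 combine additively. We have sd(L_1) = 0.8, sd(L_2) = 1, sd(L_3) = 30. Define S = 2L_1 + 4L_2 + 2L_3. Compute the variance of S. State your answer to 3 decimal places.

3618.560

var(L_1) = 0.64, var(L_2) = 1, var(L_3) = 900
By independence, var(S) = (2)²var(L_1) + (4)²var(L_2) + (2)²var(L_3)
= (2)²·0.64 + (4)²·1 + (2)²·900 = 3618.56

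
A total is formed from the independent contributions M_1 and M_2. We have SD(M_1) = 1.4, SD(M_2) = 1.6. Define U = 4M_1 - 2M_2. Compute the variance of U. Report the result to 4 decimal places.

Var(M_1) = 1.96, Var(M_2) = 2.56
By independence, Var(U) = (4)²Var(M_1) + (-2)²Var(M_2)
= (4)²·1.96 + (-2)²·2.56 = 41.6

41.6000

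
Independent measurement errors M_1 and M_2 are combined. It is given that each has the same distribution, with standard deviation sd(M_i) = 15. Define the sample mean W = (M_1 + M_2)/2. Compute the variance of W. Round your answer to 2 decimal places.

112.50

Var(M_i) = (15)² = 225
By independence, Var(W) = (0.5)²Var(M_1) + (0.5)²Var(M_2)
= (0.5)²·225 + (0.5)²·225 = 112.5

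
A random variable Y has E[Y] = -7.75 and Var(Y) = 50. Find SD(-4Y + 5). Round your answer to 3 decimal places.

28.284

Var(-4Y + 5) = (-4)²·50 = 800
SD(-4Y + 5) = √800 ≈ 28.284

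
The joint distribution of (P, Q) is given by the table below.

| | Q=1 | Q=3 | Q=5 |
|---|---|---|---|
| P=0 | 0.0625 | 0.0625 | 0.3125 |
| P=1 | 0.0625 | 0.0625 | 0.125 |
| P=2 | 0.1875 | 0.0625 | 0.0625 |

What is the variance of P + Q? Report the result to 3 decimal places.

E[P] = 0.875,  E[Q] = 3.375,  E[PQ] = 2.25
Var(P) = 1.5 − (0.875)² = 0.734375;  Var(Q) = 14.5 − (3.375)² = 3.109375
cov(P,Q) = 2.25 − (0.875)(3.375) = -0.703125
Var(P + Q) = (1)²·0.734375 + (1)²·3.109375 + 2·(1)·(1)·-0.703125 = 2.4375

2.438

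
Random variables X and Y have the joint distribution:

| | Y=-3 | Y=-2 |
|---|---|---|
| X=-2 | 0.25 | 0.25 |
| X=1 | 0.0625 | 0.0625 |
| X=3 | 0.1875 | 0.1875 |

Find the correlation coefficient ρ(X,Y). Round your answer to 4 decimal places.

0.0000

E[X] = 0.25,  E[Y] = -2.5
E[XY] = -0.625
cov(X,Y) = E[XY] − E[X]E[Y] = -0.625 − (0.25)(-2.5) = 0
V(X) = 5.4375,  V(Y) = 0.25
ρ = 0 / √(5.4375·0.25) ≈ 0.0000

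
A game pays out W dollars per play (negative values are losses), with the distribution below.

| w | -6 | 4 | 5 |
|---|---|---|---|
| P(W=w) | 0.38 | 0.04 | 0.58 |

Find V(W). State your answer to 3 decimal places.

28.212

E[W] = (-6)(0.38) + (4)(0.04) + (5)(0.58) = 0.78
E[W²] = (-6)²(0.38) + (4)²(0.04) + (5)²(0.58) = 28.82
V(W) = E[W²] − (E[W])² = 28.82 − (0.78)² = 28.2116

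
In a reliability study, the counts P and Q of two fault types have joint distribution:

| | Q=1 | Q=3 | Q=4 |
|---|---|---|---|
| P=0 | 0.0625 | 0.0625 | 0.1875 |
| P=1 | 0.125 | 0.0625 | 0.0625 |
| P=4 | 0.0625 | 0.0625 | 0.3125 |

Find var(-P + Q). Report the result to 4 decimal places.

3.9336

E[P] = 2,  E[Q] = 3.0625,  E[PQ] = 6.5625
var(P) = 7.25 − (2)² = 3.25;  var(Q) = 10.9375 − (3.0625)² = 1.55859375
Cov(P,Q) = 6.5625 − (2)(3.0625) = 0.4375
var(-P + Q) = (-1)²·3.25 + (1)²·1.55859375 + 2·(-1)·(1)·0.4375 = 3.93359375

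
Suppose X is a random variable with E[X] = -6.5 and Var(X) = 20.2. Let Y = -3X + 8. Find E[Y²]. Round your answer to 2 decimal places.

938.05

E[-3X + 8] = -3·-6.5 + 8 = 27.5
Var(-3X + 8) = (-3)²·20.2 = 181.8
E[Y²] = Var(Y) + (E[Y])² = 181.8 + (27.5)² = 938.05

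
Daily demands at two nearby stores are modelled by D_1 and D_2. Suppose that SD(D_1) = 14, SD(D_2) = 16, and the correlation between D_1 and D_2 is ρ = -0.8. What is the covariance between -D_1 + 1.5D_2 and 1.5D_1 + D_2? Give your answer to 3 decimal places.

V(D_1) = (14)² = 196;  V(D_2) = (16)² = 256
cov(D_1,D_2) = ρ·SD(D_1)·SD(D_2) = -0.8·14·16 = -179.2
cov(-D_1 + 1.5D_2, 1.5D_1 + D_2) = (-1)(1.5)V(D_1) + (1.5)(1)V(D_2) + [(-1)(1) + (1.5)(1.5)]cov(D_1,D_2)
= -1.5·196 + 1.5·256 + 1.25·-179.2 = -134

-134.000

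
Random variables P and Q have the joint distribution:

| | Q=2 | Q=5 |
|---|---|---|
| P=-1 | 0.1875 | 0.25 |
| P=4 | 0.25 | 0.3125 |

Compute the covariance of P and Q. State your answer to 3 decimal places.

E[P] = 1.8125,  E[Q] = 3.6875
E[PQ] = 6.625
Cov(P,Q) = E[PQ] − E[P]E[Q] = 6.625 − (1.8125)(3.6875) = -0.05859375

-0.059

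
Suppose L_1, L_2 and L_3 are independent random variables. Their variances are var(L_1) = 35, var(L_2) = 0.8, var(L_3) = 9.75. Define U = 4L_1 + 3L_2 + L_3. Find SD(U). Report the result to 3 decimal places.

By independence, var(U) = (4)²var(L_1) + (3)²var(L_2) + (1)²var(L_3)
= (4)²·35 + (3)²·0.8 + (1)²·9.75 = 576.95
SD(U) = √576.95 ≈ 24.020

24.020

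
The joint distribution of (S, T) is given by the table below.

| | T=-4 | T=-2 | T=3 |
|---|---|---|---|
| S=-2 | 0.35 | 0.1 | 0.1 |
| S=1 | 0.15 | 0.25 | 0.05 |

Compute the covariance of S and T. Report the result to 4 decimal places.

0.1875

E[S] = -0.65,  E[T] = -2.25
E[ST] = 1.65
Cov(S,T) = E[ST] − E[S]E[T] = 1.65 − (-0.65)(-2.25) = 0.1875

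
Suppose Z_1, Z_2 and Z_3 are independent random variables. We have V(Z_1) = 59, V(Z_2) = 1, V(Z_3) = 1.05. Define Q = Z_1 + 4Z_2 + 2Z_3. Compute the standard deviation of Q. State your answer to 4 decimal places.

8.8994

By independence, V(Q) = (1)²V(Z_1) + (4)²V(Z_2) + (2)²V(Z_3)
= (1)²·59 + (4)²·1 + (2)²·1.05 = 79.2
σ(Q) = √79.2 ≈ 8.8994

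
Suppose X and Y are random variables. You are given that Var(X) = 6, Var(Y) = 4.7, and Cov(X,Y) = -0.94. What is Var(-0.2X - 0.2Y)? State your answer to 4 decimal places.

Var(-0.2X - 0.2Y) = (-0.2)²·Var(X) + (-0.2)²·Var(Y) + 2·(-0.2)·(-0.2)·Cov(X,Y)
= 0.04·6 + 0.04·4.7 + 0.08·-0.94 = 0.3528

0.3528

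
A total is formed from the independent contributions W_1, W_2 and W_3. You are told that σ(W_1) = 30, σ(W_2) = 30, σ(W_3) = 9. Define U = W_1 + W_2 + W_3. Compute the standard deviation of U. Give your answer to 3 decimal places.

Var(W_1) = 900, Var(W_2) = 900, Var(W_3) = 81
By independence, Var(U) = (1)²Var(W_1) + (1)²Var(W_2) + (1)²Var(W_3)
= (1)²·900 + (1)²·900 + (1)²·81 = 1881
σ(U) = √1881 ≈ 43.370

43.370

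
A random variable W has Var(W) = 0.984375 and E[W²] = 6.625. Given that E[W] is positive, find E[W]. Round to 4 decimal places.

2.3750

(E[W])² = E[W²] − Var(W) = 6.625 − 0.984375 = 5.640625
E[W] = √5.640625 = 2.375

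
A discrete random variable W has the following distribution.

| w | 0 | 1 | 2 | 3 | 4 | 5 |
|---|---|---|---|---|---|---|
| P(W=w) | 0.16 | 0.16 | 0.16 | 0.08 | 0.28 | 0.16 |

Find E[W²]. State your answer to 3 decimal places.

10.000

E[W²] = (0)²(0.16) + (1)²(0.16) + (2)²(0.16) + (3)²(0.08) + (4)²(0.28) + (5)²(0.16) = 10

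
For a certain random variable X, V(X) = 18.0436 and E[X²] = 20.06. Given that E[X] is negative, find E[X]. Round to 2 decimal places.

(E[X])² = E[X²] − V(X) = 20.06 − 18.0436 = 2.0164
E[X] = −√2.0164 = -1.42

-1.42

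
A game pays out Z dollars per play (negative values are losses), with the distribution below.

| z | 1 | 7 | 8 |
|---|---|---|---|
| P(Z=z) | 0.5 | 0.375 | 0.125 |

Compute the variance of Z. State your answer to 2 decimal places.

9.86

E[Z] = (1)(0.5) + (7)(0.375) + (8)(0.125) = 4.125
E[Z²] = (1)²(0.5) + (7)²(0.375) + (8)²(0.125) = 26.875
V(Z) = E[Z²] − (E[Z])² = 26.875 − (4.125)² = 9.859375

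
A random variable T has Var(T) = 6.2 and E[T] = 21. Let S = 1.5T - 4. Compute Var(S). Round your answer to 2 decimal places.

Var(1.5T - 4) = (1.5)²·Var(T) = 2.25·6.2 = 13.95

13.95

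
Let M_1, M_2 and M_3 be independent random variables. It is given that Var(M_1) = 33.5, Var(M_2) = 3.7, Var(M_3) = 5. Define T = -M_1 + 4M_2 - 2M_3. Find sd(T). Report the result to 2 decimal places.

10.62

By independence, Var(T) = (-1)²Var(M_1) + (4)²Var(M_2) + (-2)²Var(M_3)
= (-1)²·33.5 + (4)²·3.7 + (-2)²·5 = 112.7
sd(T) = √112.7 ≈ 10.62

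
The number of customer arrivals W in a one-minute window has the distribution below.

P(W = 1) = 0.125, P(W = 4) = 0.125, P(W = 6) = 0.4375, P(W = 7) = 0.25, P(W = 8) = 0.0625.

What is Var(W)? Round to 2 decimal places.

E[W] = (1)(0.125) + (4)(0.125) + (6)(0.4375) + (7)(0.25) + (8)(0.0625) = 5.5
E[W²] = (1)²(0.125) + (4)²(0.125) + (6)²(0.4375) + (7)²(0.25) + (8)²(0.0625) = 34.125
Var(W) = E[W²] − (E[W])² = 34.125 − (5.5)² = 3.875

3.88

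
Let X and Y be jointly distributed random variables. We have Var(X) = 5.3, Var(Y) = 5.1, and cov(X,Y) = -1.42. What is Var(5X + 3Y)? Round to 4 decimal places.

135.8000

Var(5X + 3Y) = (5)²·Var(X) + (3)²·Var(Y) + 2·(5)·(3)·cov(X,Y)
= 25·5.3 + 9·5.1 + 30·-1.42 = 135.8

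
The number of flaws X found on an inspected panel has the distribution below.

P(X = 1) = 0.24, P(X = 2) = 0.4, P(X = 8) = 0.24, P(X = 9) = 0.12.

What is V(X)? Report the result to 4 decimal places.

10.5984

E[X] = (1)(0.24) + (2)(0.4) + (8)(0.24) + (9)(0.12) = 4.04
E[X²] = (1)²(0.24) + (2)²(0.4) + (8)²(0.24) + (9)²(0.12) = 26.92
V(X) = E[X²] − (E[X])² = 26.92 − (4.04)² = 10.5984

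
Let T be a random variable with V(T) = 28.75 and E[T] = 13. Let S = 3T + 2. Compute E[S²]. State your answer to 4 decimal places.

E[3T + 2] = 3·13 + 2 = 41
V(3T + 2) = (3)²·28.75 = 258.75
E[S²] = V(S) + (E[S])² = 258.75 + (41)² = 1939.75

1939.7500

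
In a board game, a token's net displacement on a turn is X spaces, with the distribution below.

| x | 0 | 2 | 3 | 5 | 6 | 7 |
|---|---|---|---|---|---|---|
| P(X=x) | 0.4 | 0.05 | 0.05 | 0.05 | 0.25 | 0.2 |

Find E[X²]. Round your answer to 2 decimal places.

E[X²] = (0)²(0.4) + (2)²(0.05) + (3)²(0.05) + (5)²(0.05) + (6)²(0.25) + (7)²(0.2) = 20.7

20.70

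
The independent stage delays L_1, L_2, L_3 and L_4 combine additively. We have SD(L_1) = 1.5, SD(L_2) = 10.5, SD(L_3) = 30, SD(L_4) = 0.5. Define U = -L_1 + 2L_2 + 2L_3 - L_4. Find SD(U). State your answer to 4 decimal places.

Var(L_1) = 2.25, Var(L_2) = 110.25, Var(L_3) = 900, Var(L_4) = 0.25
By independence, Var(U) = (-1)²Var(L_1) + (2)²Var(L_2) + (2)²Var(L_3) + (-1)²Var(L_4)
= (-1)²·2.25 + (2)²·110.25 + (2)²·900 + (-1)²·0.25 = 4043.5
SD(U) = √4043.5 ≈ 63.5885

63.5885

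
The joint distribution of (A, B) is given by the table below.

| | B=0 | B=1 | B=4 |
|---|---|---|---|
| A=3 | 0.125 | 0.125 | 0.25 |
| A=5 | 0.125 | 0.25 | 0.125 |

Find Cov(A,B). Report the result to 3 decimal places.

-0.375

E[A] = 4,  E[B] = 1.875
E[AB] = 7.125
Cov(A,B) = E[AB] − E[A]E[B] = 7.125 − (4)(1.875) = -0.375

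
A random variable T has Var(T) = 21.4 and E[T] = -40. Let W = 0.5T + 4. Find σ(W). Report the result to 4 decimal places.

Var(0.5T + 4) = (0.5)²·21.4 = 5.35
σ(W) = √5.35 ≈ 2.3130

2.3130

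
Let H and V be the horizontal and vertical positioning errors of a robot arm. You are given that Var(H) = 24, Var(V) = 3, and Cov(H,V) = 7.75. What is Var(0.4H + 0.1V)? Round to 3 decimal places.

Var(0.4H + 0.1V) = (0.4)²·Var(H) + (0.1)²·Var(V) + 2·(0.4)·(0.1)·Cov(H,V)
= 0.16·24 + 0.01·3 + 0.08·7.75 = 4.49

4.490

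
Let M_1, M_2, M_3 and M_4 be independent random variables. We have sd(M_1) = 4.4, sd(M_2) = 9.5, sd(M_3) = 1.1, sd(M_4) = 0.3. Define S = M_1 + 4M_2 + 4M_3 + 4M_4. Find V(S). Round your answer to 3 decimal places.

V(M_1) = 19.36, V(M_2) = 90.25, V(M_3) = 1.21, V(M_4) = 0.09
By independence, V(S) = (1)²V(M_1) + (4)²V(M_2) + (4)²V(M_3) + (4)²V(M_4)
= (1)²·19.36 + (4)²·90.25 + (4)²·1.21 + (4)²·0.09 = 1484.16

1484.160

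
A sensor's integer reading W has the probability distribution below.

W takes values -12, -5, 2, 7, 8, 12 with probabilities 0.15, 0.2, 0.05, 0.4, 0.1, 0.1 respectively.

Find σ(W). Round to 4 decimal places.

E[W] = (-12)(0.15) + (-5)(0.2) + (2)(0.05) + (7)(0.4) + (8)(0.1) + (12)(0.1) = 2.1
E[W²] = (-12)²(0.15) + (-5)²(0.2) + (2)²(0.05) + (7)²(0.4) + (8)²(0.1) + (12)²(0.1) = 67.2
Var(W) = E[W²] − (E[W])² = 67.2 − (2.1)² = 62.79
σ(W) = √62.79 ≈ 7.9240

7.9240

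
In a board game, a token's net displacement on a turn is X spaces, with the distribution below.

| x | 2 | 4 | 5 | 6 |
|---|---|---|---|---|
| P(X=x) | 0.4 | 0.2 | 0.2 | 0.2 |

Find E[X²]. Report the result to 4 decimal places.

17.0000

E[X²] = (2)²(0.4) + (4)²(0.2) + (5)²(0.2) + (6)²(0.2) = 17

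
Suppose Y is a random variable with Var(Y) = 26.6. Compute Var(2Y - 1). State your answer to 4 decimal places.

Var(2Y - 1) = (2)²·Var(Y) = 4·26.6 = 106.4

106.4000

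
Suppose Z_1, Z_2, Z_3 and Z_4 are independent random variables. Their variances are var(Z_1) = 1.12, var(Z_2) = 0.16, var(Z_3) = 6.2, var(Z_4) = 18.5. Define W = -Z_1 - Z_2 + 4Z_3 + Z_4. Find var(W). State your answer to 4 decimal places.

By independence, var(W) = (-1)²var(Z_1) + (-1)²var(Z_2) + (4)²var(Z_3) + (1)²var(Z_4)
= (-1)²·1.12 + (-1)²·0.16 + (4)²·6.2 + (1)²·18.5 = 118.98

118.9800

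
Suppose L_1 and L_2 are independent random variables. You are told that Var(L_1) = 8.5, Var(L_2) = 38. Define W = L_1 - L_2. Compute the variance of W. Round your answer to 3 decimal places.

By independence, Var(W) = (1)²Var(L_1) + (-1)²Var(L_2)
= (1)²·8.5 + (-1)²·38 = 46.5

46.500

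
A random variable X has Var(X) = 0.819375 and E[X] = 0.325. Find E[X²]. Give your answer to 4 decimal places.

E[X²] = Var(X) + (E[X])² = 0.819375 + (0.325)² = 0.925

0.9250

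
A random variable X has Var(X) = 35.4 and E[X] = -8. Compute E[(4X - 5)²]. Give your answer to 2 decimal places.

1935.40

E[4X - 5] = 4·-8 − 5 = -37
Var(4X - 5) = (4)²·35.4 = 566.4
E[(4X - 5)²] = Var((4X - 5)) + (E[(4X - 5)])² = 566.4 + (-37)² = 1935.4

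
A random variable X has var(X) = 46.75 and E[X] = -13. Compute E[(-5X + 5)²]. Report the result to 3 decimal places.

6068.750

E[-5X + 5] = -5·-13 + 5 = 70
var(-5X + 5) = (-5)²·46.75 = 1168.75
E[(-5X + 5)²] = var((-5X + 5)) + (E[(-5X + 5)])² = 1168.75 + (70)² = 6068.75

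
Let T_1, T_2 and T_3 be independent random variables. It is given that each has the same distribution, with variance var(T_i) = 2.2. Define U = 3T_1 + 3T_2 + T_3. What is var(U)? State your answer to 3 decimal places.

41.800

By independence, var(U) = (3)²var(T_1) + (3)²var(T_2) + (1)²var(T_3)
= (3)²·2.2 + (3)²·2.2 + (1)²·2.2 = 41.8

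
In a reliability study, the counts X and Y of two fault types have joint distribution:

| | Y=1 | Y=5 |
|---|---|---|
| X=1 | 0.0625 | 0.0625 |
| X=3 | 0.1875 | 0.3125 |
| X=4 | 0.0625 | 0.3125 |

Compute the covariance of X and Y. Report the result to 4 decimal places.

0.4063

E[X] = 3.125,  E[Y] = 3.75
E[XY] = 12.125
Cov(X,Y) = E[XY] − E[X]E[Y] = 12.125 − (3.125)(3.75) = 0.40625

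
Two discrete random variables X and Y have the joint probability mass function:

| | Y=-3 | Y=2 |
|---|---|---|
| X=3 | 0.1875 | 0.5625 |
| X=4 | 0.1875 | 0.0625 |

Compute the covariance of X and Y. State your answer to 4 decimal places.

E[X] = 3.25,  E[Y] = 0.125
E[XY] = -0.0625
cov(X,Y) = E[XY] − E[X]E[Y] = -0.0625 − (3.25)(0.125) = -0.46875

-0.4688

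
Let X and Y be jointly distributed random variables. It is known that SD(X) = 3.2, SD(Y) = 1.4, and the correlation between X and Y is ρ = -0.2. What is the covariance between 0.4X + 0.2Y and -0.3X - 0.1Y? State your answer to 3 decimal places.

-1.178

V(X) = (3.2)² = 10.24;  V(Y) = (1.4)² = 1.96
Cov(X,Y) = ρ·SD(X)·SD(Y) = -0.2·3.2·1.4 = -0.896
Cov(0.4X + 0.2Y, -0.3X - 0.1Y) = (0.4)(-0.3)V(X) + (0.2)(-0.1)V(Y) + [(0.4)(-0.1) + (0.2)(-0.3)]Cov(X,Y)
= -0.12·10.24 + -0.02·1.96 + -0.1·-0.896 = -1.1784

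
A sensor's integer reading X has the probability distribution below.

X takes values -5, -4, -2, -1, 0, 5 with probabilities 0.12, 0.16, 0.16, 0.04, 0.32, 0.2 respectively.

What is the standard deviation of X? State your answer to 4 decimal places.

E[X] = (-5)(0.12) + (-4)(0.16) + (-2)(0.16) + (-1)(0.04) + (0)(0.32) + (5)(0.2) = -0.6
E[X²] = (-5)²(0.12) + (-4)²(0.16) + (-2)²(0.16) + (-1)²(0.04) + (0)²(0.32) + (5)²(0.2) = 11.24
var(X) = E[X²] − (E[X])² = 11.24 − (-0.6)² = 10.88
sd(X) = √10.88 ≈ 3.2985

3.2985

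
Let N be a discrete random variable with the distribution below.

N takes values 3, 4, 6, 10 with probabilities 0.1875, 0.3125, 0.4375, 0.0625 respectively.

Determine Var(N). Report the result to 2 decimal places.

3.06

E[N] = (3)(0.1875) + (4)(0.3125) + (6)(0.4375) + (10)(0.0625) = 5.0625
E[N²] = (3)²(0.1875) + (4)²(0.3125) + (6)²(0.4375) + (10)²(0.0625) = 28.6875
Var(N) = E[N²] − (E[N])² = 28.6875 − (5.0625)² = 3.05859375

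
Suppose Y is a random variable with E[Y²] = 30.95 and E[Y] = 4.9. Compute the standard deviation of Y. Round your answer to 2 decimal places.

Var(Y) = 30.95 − (4.9)² = 6.94
SD(Y) = √6.94 ≈ 2.63

2.63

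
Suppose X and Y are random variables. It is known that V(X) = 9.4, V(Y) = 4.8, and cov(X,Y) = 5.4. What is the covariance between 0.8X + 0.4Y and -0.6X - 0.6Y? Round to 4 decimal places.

cov(0.8X + 0.4Y, -0.6X - 0.6Y) = (0.8)(-0.6)V(X) + (0.4)(-0.6)V(Y) + [(0.8)(-0.6) + (0.4)(-0.6)]cov(X,Y)
= -0.48·9.4 + -0.24·4.8 + -0.72·5.4 = -9.552

-9.5520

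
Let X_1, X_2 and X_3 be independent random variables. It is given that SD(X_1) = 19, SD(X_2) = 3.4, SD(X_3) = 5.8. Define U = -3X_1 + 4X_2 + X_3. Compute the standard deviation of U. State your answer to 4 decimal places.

58.8863

V(X_1) = 361, V(X_2) = 11.56, V(X_3) = 33.64
By independence, V(U) = (-3)²V(X_1) + (4)²V(X_2) + (1)²V(X_3)
= (-3)²·361 + (4)²·11.56 + (1)²·33.64 = 3467.6
SD(U) = √3467.6 ≈ 58.8863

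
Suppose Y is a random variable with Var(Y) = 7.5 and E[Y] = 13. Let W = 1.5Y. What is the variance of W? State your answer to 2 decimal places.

16.88

Var(1.5Y) = (1.5)²·Var(Y) = 2.25·7.5 = 16.875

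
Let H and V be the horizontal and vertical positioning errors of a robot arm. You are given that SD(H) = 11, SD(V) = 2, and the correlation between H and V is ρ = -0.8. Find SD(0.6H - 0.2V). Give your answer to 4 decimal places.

var(H) = (11)² = 121;  var(V) = (2)² = 4
cov(H,V) = ρ·SD(H)·SD(V) = -0.8·11·2 = -17.6
var(0.6H - 0.2V) = (0.6)²·var(H) + (-0.2)²·var(V) + 2·(0.6)·(-0.2)·cov(H,V)
= 0.36·121 + 0.04·4 + -0.24·-17.6 = 47.944
SD(0.6H - 0.2V) = √47.944 ≈ 6.9242

6.9242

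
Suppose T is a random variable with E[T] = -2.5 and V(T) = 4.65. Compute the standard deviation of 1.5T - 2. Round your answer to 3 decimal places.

3.235

V(1.5T - 2) = (1.5)²·4.65 = 10.4625
σ(1.5T - 2) = √10.4625 ≈ 3.235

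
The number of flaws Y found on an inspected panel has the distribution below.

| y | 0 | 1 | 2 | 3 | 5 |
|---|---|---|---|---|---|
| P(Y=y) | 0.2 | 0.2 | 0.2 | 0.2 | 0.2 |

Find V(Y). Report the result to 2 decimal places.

E[Y] = (0)(0.2) + (1)(0.2) + (2)(0.2) + (3)(0.2) + (5)(0.2) = 2.2
E[Y²] = (0)²(0.2) + (1)²(0.2) + (2)²(0.2) + (3)²(0.2) + (5)²(0.2) = 7.8
V(Y) = E[Y²] − (E[Y])² = 7.8 − (2.2)² = 2.96

2.96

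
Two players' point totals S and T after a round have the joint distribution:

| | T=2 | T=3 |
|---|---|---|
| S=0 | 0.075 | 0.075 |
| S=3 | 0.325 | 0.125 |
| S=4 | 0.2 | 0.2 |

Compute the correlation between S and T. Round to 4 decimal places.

-0.0077

E[S] = 2.95,  E[T] = 2.4
E[ST] = 7.075
cov(S,T) = E[ST] − E[S]E[T] = 7.075 − (2.95)(2.4) = -0.005
V(S) = 1.7475,  V(T) = 0.24
ρ = -0.005 / √(1.7475·0.24) ≈ -0.0077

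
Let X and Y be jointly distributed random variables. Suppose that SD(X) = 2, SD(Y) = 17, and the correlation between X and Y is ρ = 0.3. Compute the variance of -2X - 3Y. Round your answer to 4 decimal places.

Var(X) = (2)² = 4;  Var(Y) = (17)² = 289
Cov(X,Y) = ρ·SD(X)·SD(Y) = 0.3·2·17 = 10.2
Var(-2X - 3Y) = (-2)²·Var(X) + (-3)²·Var(Y) + 2·(-2)·(-3)·Cov(X,Y)
= 4·4 + 9·289 + 12·10.2 = 2739.4

2739.4000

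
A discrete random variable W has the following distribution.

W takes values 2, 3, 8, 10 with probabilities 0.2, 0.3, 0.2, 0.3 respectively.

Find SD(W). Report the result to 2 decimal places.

E[W] = (2)(0.2) + (3)(0.3) + (8)(0.2) + (10)(0.3) = 5.9
E[W²] = (2)²(0.2) + (3)²(0.3) + (8)²(0.2) + (10)²(0.3) = 46.3
Var(W) = E[W²] − (E[W])² = 46.3 − (5.9)² = 11.49
SD(W) = √11.49 ≈ 3.39

3.39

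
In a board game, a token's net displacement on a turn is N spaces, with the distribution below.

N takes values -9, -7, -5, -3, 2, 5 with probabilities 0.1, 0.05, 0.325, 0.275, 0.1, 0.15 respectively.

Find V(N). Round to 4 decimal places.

E[N] = (-9)(0.1) + (-7)(0.05) + (-5)(0.325) + (-3)(0.275) + (2)(0.1) + (5)(0.15) = -2.75
E[N²] = (-9)²(0.1) + (-7)²(0.05) + (-5)²(0.325) + (-3)²(0.275) + (2)²(0.1) + (5)²(0.15) = 25.3
V(N) = E[N²] − (E[N])² = 25.3 − (-2.75)² = 17.7375

17.7375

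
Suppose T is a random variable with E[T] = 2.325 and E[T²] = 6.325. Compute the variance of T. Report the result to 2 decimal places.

Var(T) = 6.325 − (2.325)² = 0.919375

0.92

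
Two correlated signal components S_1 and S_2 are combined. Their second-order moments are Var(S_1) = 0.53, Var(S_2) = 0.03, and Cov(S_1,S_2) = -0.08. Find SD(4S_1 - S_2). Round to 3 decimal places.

3.025

Var(4S_1 - S_2) = (4)²·Var(S_1) + (-1)²·Var(S_2) + 2·(4)·(-1)·Cov(S_1,S_2)
= 16·0.53 + 1·0.03 + -8·-0.08 = 9.15
SD(4S_1 - S_2) = √9.15 ≈ 3.025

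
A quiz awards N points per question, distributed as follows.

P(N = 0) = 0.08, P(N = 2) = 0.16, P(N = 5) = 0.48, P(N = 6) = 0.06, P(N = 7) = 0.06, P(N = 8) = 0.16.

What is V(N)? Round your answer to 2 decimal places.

E[N] = (0)(0.08) + (2)(0.16) + (5)(0.48) + (6)(0.06) + (7)(0.06) + (8)(0.16) = 4.78
E[N²] = (0)²(0.08) + (2)²(0.16) + (5)²(0.48) + (6)²(0.06) + (7)²(0.06) + (8)²(0.16) = 27.98
V(N) = E[N²] − (E[N])² = 27.98 − (4.78)² = 5.1316

5.13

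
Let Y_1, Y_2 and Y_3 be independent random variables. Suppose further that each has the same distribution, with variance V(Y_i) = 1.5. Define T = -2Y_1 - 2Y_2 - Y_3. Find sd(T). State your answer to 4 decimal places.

By independence, V(T) = (-2)²V(Y_1) + (-2)²V(Y_2) + (-1)²V(Y_3)
= (-2)²·1.5 + (-2)²·1.5 + (-1)²·1.5 = 13.5
sd(T) = √13.5 ≈ 3.6742

3.6742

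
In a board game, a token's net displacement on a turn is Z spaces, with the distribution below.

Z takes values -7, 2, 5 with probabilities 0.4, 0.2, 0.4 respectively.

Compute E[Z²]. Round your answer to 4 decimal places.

E[Z²] = (-7)²(0.4) + (2)²(0.2) + (5)²(0.4) = 30.4

30.4000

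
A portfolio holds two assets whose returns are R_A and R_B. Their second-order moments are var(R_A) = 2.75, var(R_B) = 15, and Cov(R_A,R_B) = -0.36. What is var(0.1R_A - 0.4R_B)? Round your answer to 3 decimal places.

2.456

var(0.1R_A - 0.4R_B) = (0.1)²·var(R_A) + (-0.4)²·var(R_B) + 2·(0.1)·(-0.4)·Cov(R_A,R_B)
= 0.01·2.75 + 0.16·15 + -0.08·-0.36 = 2.4563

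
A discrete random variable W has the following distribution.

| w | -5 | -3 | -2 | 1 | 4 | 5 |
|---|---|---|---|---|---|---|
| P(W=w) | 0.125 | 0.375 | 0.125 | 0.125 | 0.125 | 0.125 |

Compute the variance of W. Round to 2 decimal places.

11.69

E[W] = (-5)(0.125) + (-3)(0.375) + (-2)(0.125) + (1)(0.125) + (4)(0.125) + (5)(0.125) = -0.75
E[W²] = (-5)²(0.125) + (-3)²(0.375) + (-2)²(0.125) + (1)²(0.125) + (4)²(0.125) + (5)²(0.125) = 12.25
var(W) = E[W²] − (E[W])² = 12.25 − (-0.75)² = 11.6875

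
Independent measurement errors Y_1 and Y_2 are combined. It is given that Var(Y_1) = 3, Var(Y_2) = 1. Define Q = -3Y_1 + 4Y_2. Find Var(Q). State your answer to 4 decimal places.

By independence, Var(Q) = (-3)²Var(Y_1) + (4)²Var(Y_2)
= (-3)²·3 + (4)²·1 = 43

43.0000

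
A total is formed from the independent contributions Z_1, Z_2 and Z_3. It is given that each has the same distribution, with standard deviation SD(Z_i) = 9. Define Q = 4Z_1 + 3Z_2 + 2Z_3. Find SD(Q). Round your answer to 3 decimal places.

Var(Z_i) = (9)² = 81
By independence, Var(Q) = (4)²Var(Z_1) + (3)²Var(Z_2) + (2)²Var(Z_3)
= (4)²·81 + (3)²·81 + (2)²·81 = 2349
SD(Q) = √2349 ≈ 48.466

48.466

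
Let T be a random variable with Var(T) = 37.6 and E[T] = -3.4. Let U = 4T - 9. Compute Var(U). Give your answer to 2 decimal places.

601.60

Var(4T - 9) = (4)²·Var(T) = 16·37.6 = 601.6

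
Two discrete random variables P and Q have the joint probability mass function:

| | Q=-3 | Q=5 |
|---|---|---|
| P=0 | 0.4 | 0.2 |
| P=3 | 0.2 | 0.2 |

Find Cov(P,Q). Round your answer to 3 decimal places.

0.960

E[P] = 1.2,  E[Q] = 0.2
E[PQ] = 1.2
Cov(P,Q) = E[PQ] − E[P]E[Q] = 1.2 − (1.2)(0.2) = 0.96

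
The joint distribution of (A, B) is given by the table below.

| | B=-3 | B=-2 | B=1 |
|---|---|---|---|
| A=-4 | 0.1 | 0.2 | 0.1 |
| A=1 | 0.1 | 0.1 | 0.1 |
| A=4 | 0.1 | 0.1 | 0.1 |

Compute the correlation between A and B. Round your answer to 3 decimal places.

0.047

E[A] = -0.1,  E[B] = -1.4
E[AB] = 0.4
cov(A,B) = E[AB] − E[A]E[B] = 0.4 − (-0.1)(-1.4) = 0.26
Var(A) = 11.49,  Var(B) = 2.64
ρ = 0.26 / √(11.49·2.64) ≈ 0.047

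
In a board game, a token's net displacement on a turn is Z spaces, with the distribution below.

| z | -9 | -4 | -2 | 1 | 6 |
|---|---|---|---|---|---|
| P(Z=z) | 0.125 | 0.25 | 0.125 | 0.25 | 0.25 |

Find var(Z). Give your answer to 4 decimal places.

E[Z] = (-9)(0.125) + (-4)(0.25) + (-2)(0.125) + (1)(0.25) + (6)(0.25) = -0.625
E[Z²] = (-9)²(0.125) + (-4)²(0.25) + (-2)²(0.125) + (1)²(0.25) + (6)²(0.25) = 23.875
var(Z) = E[Z²] − (E[Z])² = 23.875 − (-0.625)² = 23.484375

23.4844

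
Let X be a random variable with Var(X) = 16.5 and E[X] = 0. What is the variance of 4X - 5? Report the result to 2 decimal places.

Var(4X - 5) = (4)²·Var(X) = 16·16.5 = 264

264.00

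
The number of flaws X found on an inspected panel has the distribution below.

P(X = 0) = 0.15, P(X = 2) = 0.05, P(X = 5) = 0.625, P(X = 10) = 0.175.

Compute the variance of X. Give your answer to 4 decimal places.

E[X] = (0)(0.15) + (2)(0.05) + (5)(0.625) + (10)(0.175) = 4.975
E[X²] = (0)²(0.15) + (2)²(0.05) + (5)²(0.625) + (10)²(0.175) = 33.325
Var(X) = E[X²] − (E[X])² = 33.325 − (4.975)² = 8.574375

8.5744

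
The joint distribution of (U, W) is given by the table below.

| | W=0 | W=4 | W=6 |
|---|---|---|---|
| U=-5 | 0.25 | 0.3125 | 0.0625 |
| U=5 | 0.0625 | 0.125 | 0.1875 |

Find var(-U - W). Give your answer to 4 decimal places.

E[U] = -1.25,  E[W] = 3.25,  E[UW] = 0
var(U) = 25 − (-1.25)² = 23.4375;  var(W) = 16 − (3.25)² = 5.4375
Cov(U,W) = 0 − (-1.25)(3.25) = 4.0625
var(-U - W) = (-1)²·23.4375 + (-1)²·5.4375 + 2·(-1)·(-1)·4.0625 = 37

37.0000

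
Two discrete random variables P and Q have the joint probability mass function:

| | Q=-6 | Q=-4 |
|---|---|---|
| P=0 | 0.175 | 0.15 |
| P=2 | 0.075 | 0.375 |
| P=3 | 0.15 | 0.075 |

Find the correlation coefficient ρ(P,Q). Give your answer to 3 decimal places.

E[P] = 1.575,  E[Q] = -4.8
E[PQ] = -7.5
cov(P,Q) = E[PQ] − E[P]E[Q] = -7.5 − (1.575)(-4.8) = 0.06
Var(P) = 1.344375,  Var(Q) = 0.96
ρ = 0.06 / √(1.344375·0.96) ≈ 0.053

0.053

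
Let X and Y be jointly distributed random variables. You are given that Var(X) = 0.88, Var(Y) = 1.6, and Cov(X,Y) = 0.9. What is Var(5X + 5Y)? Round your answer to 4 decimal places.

Var(5X + 5Y) = (5)²·Var(X) + (5)²·Var(Y) + 2·(5)·(5)·Cov(X,Y)
= 25·0.88 + 25·1.6 + 50·0.9 = 107

107.0000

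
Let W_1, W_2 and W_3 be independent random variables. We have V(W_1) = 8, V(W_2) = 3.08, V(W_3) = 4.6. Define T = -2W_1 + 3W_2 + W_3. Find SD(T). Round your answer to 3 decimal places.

8.020

By independence, V(T) = (-2)²V(W_1) + (3)²V(W_2) + (1)²V(W_3)
= (-2)²·8 + (3)²·3.08 + (1)²·4.6 = 64.32
SD(T) = √64.32 ≈ 8.020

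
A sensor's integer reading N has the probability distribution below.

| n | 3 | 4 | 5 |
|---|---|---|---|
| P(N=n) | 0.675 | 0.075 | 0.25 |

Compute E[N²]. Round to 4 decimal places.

13.5250

E[N²] = (3)²(0.675) + (4)²(0.075) + (5)²(0.25) = 13.525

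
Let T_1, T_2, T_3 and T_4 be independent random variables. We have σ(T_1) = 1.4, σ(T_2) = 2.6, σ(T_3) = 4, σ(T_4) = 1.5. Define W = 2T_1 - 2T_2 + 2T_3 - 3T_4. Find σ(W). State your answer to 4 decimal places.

Var(T_1) = 1.96, Var(T_2) = 6.76, Var(T_3) = 16, Var(T_4) = 2.25
By independence, Var(W) = (2)²Var(T_1) + (-2)²Var(T_2) + (2)²Var(T_3) + (-3)²Var(T_4)
= (2)²·1.96 + (-2)²·6.76 + (2)²·16 + (-3)²·2.25 = 119.13
σ(W) = √119.13 ≈ 10.9147

10.9147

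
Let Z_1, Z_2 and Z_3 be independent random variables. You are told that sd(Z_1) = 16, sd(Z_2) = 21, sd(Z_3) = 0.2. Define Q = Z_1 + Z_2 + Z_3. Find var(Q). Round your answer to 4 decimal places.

var(Z_1) = 256, var(Z_2) = 441, var(Z_3) = 0.04
By independence, var(Q) = (1)²var(Z_1) + (1)²var(Z_2) + (1)²var(Z_3)
= (1)²·256 + (1)²·441 + (1)²·0.04 = 697.04

697.0400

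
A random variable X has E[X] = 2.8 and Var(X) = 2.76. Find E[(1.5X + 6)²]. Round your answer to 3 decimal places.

E[1.5X + 6] = 1.5·2.8 + 6 = 10.2
Var(1.5X + 6) = (1.5)²·2.76 = 6.21
E[(1.5X + 6)²] = Var((1.5X + 6)) + (E[(1.5X + 6)])² = 6.21 + (10.2)² = 110.25

110.250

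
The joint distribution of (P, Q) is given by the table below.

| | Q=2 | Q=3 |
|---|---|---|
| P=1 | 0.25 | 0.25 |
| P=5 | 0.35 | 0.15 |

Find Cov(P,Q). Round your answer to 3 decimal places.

E[P] = 3,  E[Q] = 2.4
E[PQ] = 7
Cov(P,Q) = E[PQ] − E[P]E[Q] = 7 − (3)(2.4) = -0.2

-0.200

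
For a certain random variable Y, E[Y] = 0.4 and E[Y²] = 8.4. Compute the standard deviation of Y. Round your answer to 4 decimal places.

V(Y) = 8.4 − (0.4)² = 8.24
SD(Y) = √8.24 ≈ 2.8705

2.8705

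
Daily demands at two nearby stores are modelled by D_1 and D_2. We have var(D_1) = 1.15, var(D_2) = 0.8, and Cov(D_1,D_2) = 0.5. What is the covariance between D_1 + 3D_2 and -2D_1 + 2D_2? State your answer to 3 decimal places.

0.500

Cov(D_1 + 3D_2, -2D_1 + 2D_2) = (1)(-2)var(D_1) + (3)(2)var(D_2) + [(1)(2) + (3)(-2)]Cov(D_1,D_2)
= -2·1.15 + 6·0.8 + -4·0.5 = 0.5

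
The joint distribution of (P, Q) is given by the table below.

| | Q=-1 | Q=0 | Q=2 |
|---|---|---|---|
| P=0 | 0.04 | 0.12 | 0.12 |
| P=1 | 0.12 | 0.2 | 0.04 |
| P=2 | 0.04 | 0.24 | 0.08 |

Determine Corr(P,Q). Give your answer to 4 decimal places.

E[P] = 1.08,  E[Q] = 0.28
E[PQ] = 0.2
Cov(P,Q) = E[PQ] − E[P]E[Q] = 0.2 − (1.08)(0.28) = -0.1024
Var(P) = 0.6336,  Var(Q) = 1.0816
ρ = -0.1024 / √(0.6336·1.0816) ≈ -0.1237

-0.1237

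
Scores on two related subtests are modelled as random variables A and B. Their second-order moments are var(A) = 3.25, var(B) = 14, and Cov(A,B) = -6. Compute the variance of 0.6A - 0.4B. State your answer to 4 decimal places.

var(0.6A - 0.4B) = (0.6)²·var(A) + (-0.4)²·var(B) + 2·(0.6)·(-0.4)·Cov(A,B)
= 0.36·3.25 + 0.16·14 + -0.48·-6 = 6.29

6.2900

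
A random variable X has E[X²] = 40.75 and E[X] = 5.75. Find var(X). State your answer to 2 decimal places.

var(X) = 40.75 − (5.75)² = 7.6875

7.69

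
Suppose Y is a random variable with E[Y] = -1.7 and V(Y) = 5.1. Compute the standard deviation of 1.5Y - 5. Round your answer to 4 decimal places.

V(1.5Y - 5) = (1.5)²·5.1 = 11.475
sd(1.5Y - 5) = √11.475 ≈ 3.3875

3.3875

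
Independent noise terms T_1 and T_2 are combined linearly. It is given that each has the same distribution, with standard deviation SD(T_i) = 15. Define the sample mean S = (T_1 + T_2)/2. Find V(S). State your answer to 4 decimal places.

V(T_i) = (15)² = 225
By independence, V(S) = (0.5)²V(T_1) + (0.5)²V(T_2)
= (0.5)²·225 + (0.5)²·225 = 112.5

112.5000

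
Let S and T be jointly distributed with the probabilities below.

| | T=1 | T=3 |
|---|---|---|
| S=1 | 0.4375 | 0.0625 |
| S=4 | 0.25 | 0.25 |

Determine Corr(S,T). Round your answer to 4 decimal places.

0.4045

E[S] = 2.5,  E[T] = 1.625
E[ST] = 4.625
Cov(S,T) = E[ST] − E[S]E[T] = 4.625 − (2.5)(1.625) = 0.5625
var(S) = 2.25,  var(T) = 0.859375
ρ = 0.5625 / √(2.25·0.859375) ≈ 0.4045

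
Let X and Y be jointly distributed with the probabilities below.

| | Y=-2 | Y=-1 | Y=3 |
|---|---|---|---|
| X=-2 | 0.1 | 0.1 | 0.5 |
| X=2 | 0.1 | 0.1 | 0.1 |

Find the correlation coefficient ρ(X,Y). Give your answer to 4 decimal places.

E[X] = -0.8,  E[Y] = 1.2
E[XY] = -2.4
Cov(X,Y) = E[XY] − E[X]E[Y] = -2.4 − (-0.8)(1.2) = -1.44
var(X) = 3.36,  var(Y) = 4.96
ρ = -1.44 / √(3.36·4.96) ≈ -0.3527

-0.3527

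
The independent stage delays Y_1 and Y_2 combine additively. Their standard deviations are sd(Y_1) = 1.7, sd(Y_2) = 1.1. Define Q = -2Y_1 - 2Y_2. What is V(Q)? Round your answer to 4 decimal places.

V(Y_1) = 2.89, V(Y_2) = 1.21
By independence, V(Q) = (-2)²V(Y_1) + (-2)²V(Y_2)
= (-2)²·2.89 + (-2)²·1.21 = 16.4

16.4000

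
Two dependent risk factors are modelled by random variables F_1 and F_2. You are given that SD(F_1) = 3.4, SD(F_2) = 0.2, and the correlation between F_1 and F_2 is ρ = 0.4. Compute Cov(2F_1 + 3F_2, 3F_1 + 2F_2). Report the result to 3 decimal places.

73.136

var(F_1) = (3.4)² = 11.56;  var(F_2) = (0.2)² = 0.04
Cov(F_1,F_2) = ρ·SD(F_1)·SD(F_2) = 0.4·3.4·0.2 = 0.272
Cov(2F_1 + 3F_2, 3F_1 + 2F_2) = (2)(3)var(F_1) + (3)(2)var(F_2) + [(2)(2) + (3)(3)]Cov(F_1,F_2)
= 6·11.56 + 6·0.04 + 13·0.272 = 73.136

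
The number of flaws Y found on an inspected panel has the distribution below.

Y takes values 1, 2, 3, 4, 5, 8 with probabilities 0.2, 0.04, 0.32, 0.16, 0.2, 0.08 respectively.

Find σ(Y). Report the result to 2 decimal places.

E[Y] = (1)(0.2) + (2)(0.04) + (3)(0.32) + (4)(0.16) + (5)(0.2) + (8)(0.08) = 3.52
E[Y²] = (1)²(0.2) + (2)²(0.04) + (3)²(0.32) + (4)²(0.16) + (5)²(0.2) + (8)²(0.08) = 15.92
Var(Y) = E[Y²] − (E[Y])² = 15.92 − (3.52)² = 3.5296
σ(Y) = √3.5296 ≈ 1.88

1.88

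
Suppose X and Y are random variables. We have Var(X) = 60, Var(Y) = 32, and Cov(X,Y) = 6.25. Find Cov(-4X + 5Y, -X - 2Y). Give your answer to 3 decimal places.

Cov(-4X + 5Y, -X - 2Y) = (-4)(-1)Var(X) + (5)(-2)Var(Y) + [(-4)(-2) + (5)(-1)]Cov(X,Y)
= 4·60 + -10·32 + 3·6.25 = -61.25

-61.250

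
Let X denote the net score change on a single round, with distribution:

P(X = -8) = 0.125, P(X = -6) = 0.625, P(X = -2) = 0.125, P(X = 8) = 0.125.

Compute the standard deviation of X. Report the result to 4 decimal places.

E[X] = (-8)(0.125) + (-6)(0.625) + (-2)(0.125) + (8)(0.125) = -4
E[X²] = (-8)²(0.125) + (-6)²(0.625) + (-2)²(0.125) + (8)²(0.125) = 39
V(X) = E[X²] − (E[X])² = 39 − (-4)² = 23
SD(X) = √23 ≈ 4.7958

4.7958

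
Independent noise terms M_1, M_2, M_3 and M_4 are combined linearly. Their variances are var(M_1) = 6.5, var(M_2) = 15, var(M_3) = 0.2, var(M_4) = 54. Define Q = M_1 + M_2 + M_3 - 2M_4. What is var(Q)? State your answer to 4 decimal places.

237.7000

By independence, var(Q) = (1)²var(M_1) + (1)²var(M_2) + (1)²var(M_3) + (-2)²var(M_4)
= (1)²·6.5 + (1)²·15 + (1)²·0.2 + (-2)²·54 = 237.7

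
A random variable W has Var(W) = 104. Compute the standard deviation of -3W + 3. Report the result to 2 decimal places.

30.59

Var(-3W + 3) = (-3)²·104 = 936
SD(-3W + 3) = √936 ≈ 30.59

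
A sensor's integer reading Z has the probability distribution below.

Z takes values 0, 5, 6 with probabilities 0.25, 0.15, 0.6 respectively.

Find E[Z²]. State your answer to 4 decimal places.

E[Z²] = (0)²(0.25) + (5)²(0.15) + (6)²(0.6) = 25.35

25.3500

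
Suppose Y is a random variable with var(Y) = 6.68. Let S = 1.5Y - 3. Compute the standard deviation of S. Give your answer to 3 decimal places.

3.877

var(1.5Y - 3) = (1.5)²·6.68 = 15.03
SD(S) = √15.03 ≈ 3.877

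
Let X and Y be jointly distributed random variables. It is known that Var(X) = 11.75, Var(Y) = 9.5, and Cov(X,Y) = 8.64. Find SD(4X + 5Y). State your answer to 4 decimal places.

Var(4X + 5Y) = (4)²·Var(X) + (5)²·Var(Y) + 2·(4)·(5)·Cov(X,Y)
= 16·11.75 + 25·9.5 + 40·8.64 = 771.1
SD(4X + 5Y) = √771.1 ≈ 27.7687

27.7687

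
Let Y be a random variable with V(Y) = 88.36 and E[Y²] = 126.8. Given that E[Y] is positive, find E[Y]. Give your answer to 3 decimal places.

(E[Y])² = E[Y²] − V(Y) = 126.8 − 88.36 = 38.44
E[Y] = √38.44 = 6.2

6.200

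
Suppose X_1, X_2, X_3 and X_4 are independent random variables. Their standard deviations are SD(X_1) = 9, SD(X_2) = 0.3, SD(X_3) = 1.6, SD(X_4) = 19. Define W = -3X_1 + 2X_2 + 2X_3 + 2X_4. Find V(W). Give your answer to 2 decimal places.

2183.60

V(X_1) = 81, V(X_2) = 0.09, V(X_3) = 2.56, V(X_4) = 361
By independence, V(W) = (-3)²V(X_1) + (2)²V(X_2) + (2)²V(X_3) + (2)²V(X_4)
= (-3)²·81 + (2)²·0.09 + (2)²·2.56 + (2)²·361 = 2183.6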